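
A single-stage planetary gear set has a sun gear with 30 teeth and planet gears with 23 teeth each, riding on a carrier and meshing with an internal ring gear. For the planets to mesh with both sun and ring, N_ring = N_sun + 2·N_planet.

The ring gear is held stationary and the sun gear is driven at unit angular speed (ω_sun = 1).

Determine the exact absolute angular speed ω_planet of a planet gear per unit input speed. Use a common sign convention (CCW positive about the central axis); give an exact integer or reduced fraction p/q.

N_ring = 30 + 2·23 = 76
30(ω_s−ω_c) = −76(ω_r−ω_c),  ω_r=0, ω_s=1
30(1−ω_c) = −76(0−ω_c)  ⇒  106ω_c = 30  ⇒  ω_c = 15/53
sun–planet: 30·(1−15/53) = −23·(ω_p−ω_c)  ⇒  ω_p−ω_c = −(30/23)·(38/53) = -1140/1219
ω_p = 15/53 − 1140/1219 = -15/23

-15/23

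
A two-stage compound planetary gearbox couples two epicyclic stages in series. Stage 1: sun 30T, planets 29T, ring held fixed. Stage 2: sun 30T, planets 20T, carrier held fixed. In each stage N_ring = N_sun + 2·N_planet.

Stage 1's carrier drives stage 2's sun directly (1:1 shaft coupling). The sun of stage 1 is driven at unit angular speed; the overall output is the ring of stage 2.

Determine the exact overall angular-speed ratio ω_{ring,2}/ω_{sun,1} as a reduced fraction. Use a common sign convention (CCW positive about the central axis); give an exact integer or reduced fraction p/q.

-45/413

Stage 1: N_ring = 30 + 2·29 = 88
Stage 1: 30(ω_s−ω_c) = −88(ω_r−ω_c),  ω_r=0, ω_s=1
Stage 1: 30(1−ω_c) = −88(0−ω_c)  ⇒  118ω_c = 30  ⇒  ω_c = 15/59
  ⇒ ω_c¹/ω_s¹ = 15/59
Stage 2: N_ring = 30 + 2·20 = 70
Stage 2: 30(ω_s−ω_c) = −70(ω_r−ω_c),  ω_c=0, ω_s=1
Stage 2: ω_r = 0 − (30/70)(1−0) = -3/7
  ⇒ ω_r²/ω_s² = -3/7
Coupling ω_s² = ω_c¹ ⇒ overall = 15/59 × -3/7 = -45/413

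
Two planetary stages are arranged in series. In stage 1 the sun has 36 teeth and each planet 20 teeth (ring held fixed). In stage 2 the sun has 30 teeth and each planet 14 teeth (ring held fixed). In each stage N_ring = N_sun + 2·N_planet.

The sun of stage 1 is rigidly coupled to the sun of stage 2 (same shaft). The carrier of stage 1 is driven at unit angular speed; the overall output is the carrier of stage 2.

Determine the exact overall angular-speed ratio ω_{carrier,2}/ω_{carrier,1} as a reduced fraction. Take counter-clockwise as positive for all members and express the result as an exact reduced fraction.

Stage 1: N_ring = 36 + 2·20 = 76
Stage 1: 36(ω_s−ω_c) = −76(ω_r−ω_c),  ω_r=0, ω_c=1
Stage 1: ω_s = 1 − (76/36)(0−1) = 28/9
  ⇒ ω_s¹/ω_c¹ = 28/9
Stage 2: N_ring = 30 + 2·14 = 58
Stage 2: 30(ω_s−ω_c) = −58(ω_r−ω_c),  ω_r=0, ω_s=1
Stage 2: 30(1−ω_c) = −58(0−ω_c)  ⇒  88ω_c = 30  ⇒  ω_c = 15/44
  ⇒ ω_c²/ω_s² = 15/44
Coupling ω_s² = ω_s¹ ⇒ overall = 28/9 × 15/44 = 35/33

35/33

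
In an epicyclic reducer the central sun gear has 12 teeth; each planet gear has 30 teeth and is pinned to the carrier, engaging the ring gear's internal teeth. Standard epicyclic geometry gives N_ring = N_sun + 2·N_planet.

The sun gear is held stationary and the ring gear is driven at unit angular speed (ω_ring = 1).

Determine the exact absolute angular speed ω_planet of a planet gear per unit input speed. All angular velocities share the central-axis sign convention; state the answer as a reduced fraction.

6/5

N_ring = 12 + 2·30 = 72
12(ω_s−ω_c) = −72(ω_r−ω_c),  ω_s=0, ω_r=1
12(0−ω_c) = −72(1−ω_c)  ⇒  84ω_c = 72  ⇒  ω_c = 6/7
sun–planet: 12·(0−6/7) = −30·(ω_p−ω_c)  ⇒  ω_p−ω_c = −(12/30)·(-6/7) = 12/35
ω_p = 6/7 + 12/35 = 6/5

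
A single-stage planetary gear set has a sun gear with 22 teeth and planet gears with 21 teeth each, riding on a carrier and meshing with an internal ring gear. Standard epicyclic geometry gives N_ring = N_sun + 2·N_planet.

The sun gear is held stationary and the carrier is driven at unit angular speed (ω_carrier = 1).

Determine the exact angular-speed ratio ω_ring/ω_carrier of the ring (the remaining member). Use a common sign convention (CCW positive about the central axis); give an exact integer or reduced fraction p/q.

43/32

N_ring = 22 + 2·21 = 64
22(ω_s−ω_c) = −64(ω_r−ω_c),  ω_s=0, ω_c=1
ω_r = 1 − (22/64)(0−1) = 43/32
ω_r/ω_c = 43/32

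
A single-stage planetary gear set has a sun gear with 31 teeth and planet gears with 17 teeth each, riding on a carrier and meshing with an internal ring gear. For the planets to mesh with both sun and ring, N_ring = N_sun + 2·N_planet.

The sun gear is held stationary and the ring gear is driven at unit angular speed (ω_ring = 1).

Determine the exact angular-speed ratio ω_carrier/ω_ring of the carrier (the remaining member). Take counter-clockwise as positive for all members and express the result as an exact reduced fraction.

N_ring = 31 + 2·17 = 65
31(ω_s−ω_c) = −65(ω_r−ω_c),  ω_s=0, ω_r=1
31(0−ω_c) = −65(1−ω_c)  ⇒  96ω_c = 65  ⇒  ω_c = 65/96
ω_c/ω_r = 65/96

65/96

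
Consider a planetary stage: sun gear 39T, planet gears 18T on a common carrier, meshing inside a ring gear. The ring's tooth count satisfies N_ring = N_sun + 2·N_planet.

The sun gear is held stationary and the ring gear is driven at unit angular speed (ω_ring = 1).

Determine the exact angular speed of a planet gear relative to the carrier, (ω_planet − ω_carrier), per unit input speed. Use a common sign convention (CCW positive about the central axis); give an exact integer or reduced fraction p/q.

N_ring = 39 + 2·18 = 75
39(ω_s−ω_c) = −75(ω_r−ω_c),  ω_s=0, ω_r=1
39(0−ω_c) = −75(1−ω_c)  ⇒  114ω_c = 75  ⇒  ω_c = 25/38
sun–planet: 39·(0−25/38) = −18·(ω_p−ω_c)  ⇒  ω_p−ω_c = −(39/18)·(-25/38) = 325/228

325/228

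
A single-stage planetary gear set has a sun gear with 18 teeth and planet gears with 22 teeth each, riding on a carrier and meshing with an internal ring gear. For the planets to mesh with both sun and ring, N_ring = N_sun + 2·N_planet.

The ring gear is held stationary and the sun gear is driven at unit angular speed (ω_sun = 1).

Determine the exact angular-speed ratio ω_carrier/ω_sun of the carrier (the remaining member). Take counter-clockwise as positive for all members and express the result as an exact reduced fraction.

N_ring = 18 + 2·22 = 62
18(ω_s−ω_c) = −62(ω_r−ω_c),  ω_r=0, ω_s=1
18(1−ω_c) = −62(0−ω_c)  ⇒  80ω_c = 18  ⇒  ω_c = 9/40
ω_c/ω_s = 9/40

9/40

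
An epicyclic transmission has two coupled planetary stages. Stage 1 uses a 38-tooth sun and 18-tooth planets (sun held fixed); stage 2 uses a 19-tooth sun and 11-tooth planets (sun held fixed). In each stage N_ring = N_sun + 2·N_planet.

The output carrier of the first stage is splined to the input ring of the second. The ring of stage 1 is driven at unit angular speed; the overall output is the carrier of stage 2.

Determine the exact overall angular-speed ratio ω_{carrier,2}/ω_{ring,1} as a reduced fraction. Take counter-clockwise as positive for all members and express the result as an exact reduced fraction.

Stage 1: N_ring = 38 + 2·18 = 74
Stage 1: 38(ω_s−ω_c) = −74(ω_r−ω_c),  ω_s=0, ω_r=1
Stage 1: 38(0−ω_c) = −74(1−ω_c)  ⇒  112ω_c = 74  ⇒  ω_c = 37/56
  ⇒ ω_c¹/ω_r¹ = 37/56
Stage 2: N_ring = 19 + 2·11 = 41
Stage 2: 19(ω_s−ω_c) = −41(ω_r−ω_c),  ω_s=0, ω_r=1
Stage 2: 19(0−ω_c) = −41(1−ω_c)  ⇒  60ω_c = 41  ⇒  ω_c = 41/60
  ⇒ ω_c²/ω_r² = 41/60
Coupling ω_r² = ω_c¹ ⇒ overall = 37/56 × 41/60 = 1517/3360

1517/3360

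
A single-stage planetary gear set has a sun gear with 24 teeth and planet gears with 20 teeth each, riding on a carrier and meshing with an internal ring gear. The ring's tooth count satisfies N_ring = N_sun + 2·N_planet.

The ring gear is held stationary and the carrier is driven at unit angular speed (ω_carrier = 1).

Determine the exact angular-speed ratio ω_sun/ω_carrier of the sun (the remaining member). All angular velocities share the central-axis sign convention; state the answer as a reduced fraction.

N_ring = 24 + 2·20 = 64
24(ω_s−ω_c) = −64(ω_r−ω_c),  ω_r=0, ω_c=1
ω_s = 1 − (64/24)(0−1) = 11/3
ω_s/ω_c = 11/3

11/3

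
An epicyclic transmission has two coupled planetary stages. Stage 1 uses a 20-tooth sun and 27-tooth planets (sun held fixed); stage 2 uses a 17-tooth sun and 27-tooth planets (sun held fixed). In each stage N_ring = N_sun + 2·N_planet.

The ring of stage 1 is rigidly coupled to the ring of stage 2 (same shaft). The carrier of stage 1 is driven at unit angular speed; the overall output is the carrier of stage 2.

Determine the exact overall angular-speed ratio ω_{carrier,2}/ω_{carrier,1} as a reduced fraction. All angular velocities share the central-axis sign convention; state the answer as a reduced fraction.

Stage 1: N_ring = 20 + 2·27 = 74
Stage 1: 20(ω_s−ω_c) = −74(ω_r−ω_c),  ω_s=0, ω_c=1
Stage 1: ω_r = 1 − (20/74)(0−1) = 47/37
  ⇒ ω_r¹/ω_c¹ = 47/37
Stage 2: N_ring = 17 + 2·27 = 71
Stage 2: 17(ω_s−ω_c) = −71(ω_r−ω_c),  ω_s=0, ω_r=1
Stage 2: 17(0−ω_c) = −71(1−ω_c)  ⇒  88ω_c = 71  ⇒  ω_c = 71/88
  ⇒ ω_c²/ω_r² = 71/88
Coupling ω_r² = ω_r¹ ⇒ overall = 47/37 × 71/88 = 3337/3256

3337/3256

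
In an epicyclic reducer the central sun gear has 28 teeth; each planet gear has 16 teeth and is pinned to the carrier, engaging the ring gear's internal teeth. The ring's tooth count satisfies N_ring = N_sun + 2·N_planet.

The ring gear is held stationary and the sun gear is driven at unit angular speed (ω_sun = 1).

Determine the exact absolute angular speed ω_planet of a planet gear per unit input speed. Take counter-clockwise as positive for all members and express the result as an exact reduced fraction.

-7/8

N_ring = 28 + 2·16 = 60
28(ω_s−ω_c) = −60(ω_r−ω_c),  ω_r=0, ω_s=1
28(1−ω_c) = −60(0−ω_c)  ⇒  88ω_c = 28  ⇒  ω_c = 7/22
sun–planet: 28·(1−7/22) = −16·(ω_p−ω_c)  ⇒  ω_p−ω_c = −(28/16)·(15/22) = -105/88
ω_p = 7/22 − 105/88 = -7/8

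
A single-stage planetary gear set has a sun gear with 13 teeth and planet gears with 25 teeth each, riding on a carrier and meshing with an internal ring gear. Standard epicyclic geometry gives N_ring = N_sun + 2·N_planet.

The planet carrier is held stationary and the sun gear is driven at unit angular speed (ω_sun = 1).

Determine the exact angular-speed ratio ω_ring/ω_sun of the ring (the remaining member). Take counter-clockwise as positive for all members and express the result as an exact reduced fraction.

N_ring = 13 + 2·25 = 63
13(ω_s−ω_c) = −63(ω_r−ω_c),  ω_c=0, ω_s=1
ω_r = 0 − (13/63)(1−0) = -13/63
ω_r/ω_s = -13/63

-13/63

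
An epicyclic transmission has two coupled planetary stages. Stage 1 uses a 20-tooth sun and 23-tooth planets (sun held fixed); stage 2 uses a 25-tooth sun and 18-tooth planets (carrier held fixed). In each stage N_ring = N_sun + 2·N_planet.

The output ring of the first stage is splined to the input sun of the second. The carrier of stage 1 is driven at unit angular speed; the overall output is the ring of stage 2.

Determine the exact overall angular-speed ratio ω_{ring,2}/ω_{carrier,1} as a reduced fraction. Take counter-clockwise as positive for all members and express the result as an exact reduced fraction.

-1075/2013

Stage 1: N_ring = 20 + 2·23 = 66
Stage 1: 20(ω_s−ω_c) = −66(ω_r−ω_c),  ω_s=0, ω_c=1
Stage 1: ω_r = 1 − (20/66)(0−1) = 43/33
  ⇒ ω_r¹/ω_c¹ = 43/33
Stage 2: N_ring = 25 + 2·18 = 61
Stage 2: 25(ω_s−ω_c) = −61(ω_r−ω_c),  ω_c=0, ω_s=1
Stage 2: ω_r = 0 − (25/61)(1−0) = -25/61
  ⇒ ω_r²/ω_s² = -25/61
Coupling ω_s² = ω_r¹ ⇒ overall = 43/33 × -25/61 = -1075/2013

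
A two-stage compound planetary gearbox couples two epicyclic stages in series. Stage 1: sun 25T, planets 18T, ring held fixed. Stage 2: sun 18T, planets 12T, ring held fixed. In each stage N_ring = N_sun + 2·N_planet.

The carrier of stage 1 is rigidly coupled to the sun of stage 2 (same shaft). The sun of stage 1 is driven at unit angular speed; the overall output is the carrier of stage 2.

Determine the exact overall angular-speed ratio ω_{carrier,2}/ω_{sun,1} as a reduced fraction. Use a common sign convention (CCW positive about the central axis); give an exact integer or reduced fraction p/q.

Stage 1: N_ring = 25 + 2·18 = 61
Stage 1: 25(ω_s−ω_c) = −61(ω_r−ω_c),  ω_r=0, ω_s=1
Stage 1: 25(1−ω_c) = −61(0−ω_c)  ⇒  86ω_c = 25  ⇒  ω_c = 25/86
  ⇒ ω_c¹/ω_s¹ = 25/86
Stage 2: N_ring = 18 + 2·12 = 42
Stage 2: 18(ω_s−ω_c) = −42(ω_r−ω_c),  ω_r=0, ω_s=1
Stage 2: 18(1−ω_c) = −42(0−ω_c)  ⇒  60ω_c = 18  ⇒  ω_c = 3/10
  ⇒ ω_c²/ω_s² = 3/10
Coupling ω_s² = ω_c¹ ⇒ overall = 25/86 × 3/10 = 15/172

15/172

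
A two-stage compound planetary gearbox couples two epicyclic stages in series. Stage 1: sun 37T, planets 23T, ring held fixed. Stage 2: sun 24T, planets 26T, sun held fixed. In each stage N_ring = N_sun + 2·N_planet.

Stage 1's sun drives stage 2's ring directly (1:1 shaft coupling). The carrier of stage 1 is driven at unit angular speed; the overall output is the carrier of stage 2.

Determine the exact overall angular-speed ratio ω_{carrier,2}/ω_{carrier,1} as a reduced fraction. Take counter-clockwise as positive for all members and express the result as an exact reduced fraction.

Stage 1: N_ring = 37 + 2·23 = 83
Stage 1: 37(ω_s−ω_c) = −83(ω_r−ω_c),  ω_r=0, ω_c=1
Stage 1: ω_s = 1 − (83/37)(0−1) = 120/37
  ⇒ ω_s¹/ω_c¹ = 120/37
Stage 2: N_ring = 24 + 2·26 = 76
Stage 2: 24(ω_s−ω_c) = −76(ω_r−ω_c),  ω_s=0, ω_r=1
Stage 2: 24(0−ω_c) = −76(1−ω_c)  ⇒  100ω_c = 76  ⇒  ω_c = 19/25
  ⇒ ω_c²/ω_r² = 19/25
Coupling ω_r² = ω_s¹ ⇒ overall = 120/37 × 19/25 = 456/185

456/185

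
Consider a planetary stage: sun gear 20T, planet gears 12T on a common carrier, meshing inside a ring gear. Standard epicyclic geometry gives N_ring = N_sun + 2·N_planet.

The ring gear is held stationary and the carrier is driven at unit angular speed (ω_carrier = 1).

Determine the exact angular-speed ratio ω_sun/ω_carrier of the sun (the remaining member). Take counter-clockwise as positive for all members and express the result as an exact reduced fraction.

16/5

N_ring = 20 + 2·12 = 44
20(ω_s−ω_c) = −44(ω_r−ω_c),  ω_r=0, ω_c=1
ω_s = 1 − (44/20)(0−1) = 16/5
ω_s/ω_c = 16/5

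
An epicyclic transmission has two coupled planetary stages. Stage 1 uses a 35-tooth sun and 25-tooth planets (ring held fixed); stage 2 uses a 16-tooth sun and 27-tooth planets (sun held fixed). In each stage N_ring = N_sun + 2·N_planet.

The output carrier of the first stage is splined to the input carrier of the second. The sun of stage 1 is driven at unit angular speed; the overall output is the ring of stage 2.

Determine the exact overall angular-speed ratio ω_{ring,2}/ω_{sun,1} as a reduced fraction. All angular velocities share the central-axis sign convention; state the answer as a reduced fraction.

43/120

Stage 1: N_ring = 35 + 2·25 = 85
Stage 1: 35(ω_s−ω_c) = −85(ω_r−ω_c),  ω_r=0, ω_s=1
Stage 1: 35(1−ω_c) = −85(0−ω_c)  ⇒  120ω_c = 35  ⇒  ω_c = 7/24
  ⇒ ω_c¹/ω_s¹ = 7/24
Stage 2: N_ring = 16 + 2·27 = 70
Stage 2: 16(ω_s−ω_c) = −70(ω_r−ω_c),  ω_s=0, ω_c=1
Stage 2: ω_r = 1 − (16/70)(0−1) = 43/35
  ⇒ ω_r²/ω_c² = 43/35
Coupling ω_c² = ω_c¹ ⇒ overall = 7/24 × 43/35 = 43/120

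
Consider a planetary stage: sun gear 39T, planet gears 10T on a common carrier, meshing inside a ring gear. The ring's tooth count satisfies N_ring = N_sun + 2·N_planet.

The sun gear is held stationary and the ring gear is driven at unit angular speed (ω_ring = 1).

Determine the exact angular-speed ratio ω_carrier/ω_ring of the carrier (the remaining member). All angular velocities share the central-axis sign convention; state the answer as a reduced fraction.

59/98

N_ring = 39 + 2·10 = 59
39(ω_s−ω_c) = −59(ω_r−ω_c),  ω_s=0, ω_r=1
39(0−ω_c) = −59(1−ω_c)  ⇒  98ω_c = 59  ⇒  ω_c = 59/98
ω_c/ω_r = 59/98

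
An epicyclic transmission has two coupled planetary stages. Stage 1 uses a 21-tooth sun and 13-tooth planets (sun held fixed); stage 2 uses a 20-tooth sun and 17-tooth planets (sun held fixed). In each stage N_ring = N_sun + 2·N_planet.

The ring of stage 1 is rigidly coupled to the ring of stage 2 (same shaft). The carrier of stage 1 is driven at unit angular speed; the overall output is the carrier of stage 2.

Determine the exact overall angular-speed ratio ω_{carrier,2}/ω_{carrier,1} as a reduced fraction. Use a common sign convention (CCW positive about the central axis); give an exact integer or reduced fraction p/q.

Stage 1: N_ring = 21 + 2·13 = 47
Stage 1: 21(ω_s−ω_c) = −47(ω_r−ω_c),  ω_s=0, ω_c=1
Stage 1: ω_r = 1 − (21/47)(0−1) = 68/47
  ⇒ ω_r¹/ω_c¹ = 68/47
Stage 2: N_ring = 20 + 2·17 = 54
Stage 2: 20(ω_s−ω_c) = −54(ω_r−ω_c),  ω_s=0, ω_r=1
Stage 2: 20(0−ω_c) = −54(1−ω_c)  ⇒  74ω_c = 54  ⇒  ω_c = 27/37
  ⇒ ω_c²/ω_r² = 27/37
Coupling ω_r² = ω_r¹ ⇒ overall = 68/47 × 27/37 = 1836/1739

1836/1739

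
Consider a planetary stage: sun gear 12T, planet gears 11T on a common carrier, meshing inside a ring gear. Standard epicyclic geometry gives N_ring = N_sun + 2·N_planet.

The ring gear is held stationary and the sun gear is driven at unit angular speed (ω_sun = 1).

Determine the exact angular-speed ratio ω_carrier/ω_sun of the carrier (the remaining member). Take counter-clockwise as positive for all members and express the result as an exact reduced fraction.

N_ring = 12 + 2·11 = 34
12(ω_s−ω_c) = −34(ω_r−ω_c),  ω_r=0, ω_s=1
12(1−ω_c) = −34(0−ω_c)  ⇒  46ω_c = 12  ⇒  ω_c = 6/23
ω_c/ω_s = 6/23

6/23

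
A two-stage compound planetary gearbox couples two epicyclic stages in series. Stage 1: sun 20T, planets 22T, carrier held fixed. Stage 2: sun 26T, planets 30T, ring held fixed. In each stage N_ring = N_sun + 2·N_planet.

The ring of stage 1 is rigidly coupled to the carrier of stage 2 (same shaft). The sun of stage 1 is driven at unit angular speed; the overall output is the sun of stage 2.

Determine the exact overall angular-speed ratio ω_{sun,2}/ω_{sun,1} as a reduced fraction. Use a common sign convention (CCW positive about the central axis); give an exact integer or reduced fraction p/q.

Stage 1: N_ring = 20 + 2·22 = 64
Stage 1: 20(ω_s−ω_c) = −64(ω_r−ω_c),  ω_c=0, ω_s=1
Stage 1: ω_r = 0 − (20/64)(1−0) = -5/16
  ⇒ ω_r¹/ω_s¹ = -5/16
Stage 2: N_ring = 26 + 2·30 = 86
Stage 2: 26(ω_s−ω_c) = −86(ω_r−ω_c),  ω_r=0, ω_c=1
Stage 2: ω_s = 1 − (86/26)(0−1) = 56/13
  ⇒ ω_s²/ω_c² = 56/13
Coupling ω_c² = ω_r¹ ⇒ overall = -5/16 × 56/13 = -35/26

-35/26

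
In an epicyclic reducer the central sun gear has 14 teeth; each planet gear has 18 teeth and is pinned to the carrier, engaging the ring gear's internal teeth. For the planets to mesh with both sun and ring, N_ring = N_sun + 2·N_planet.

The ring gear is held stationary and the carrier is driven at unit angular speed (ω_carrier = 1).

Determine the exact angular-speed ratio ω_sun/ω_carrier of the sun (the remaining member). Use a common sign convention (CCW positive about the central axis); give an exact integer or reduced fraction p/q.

N_ring = 14 + 2·18 = 50
14(ω_s−ω_c) = −50(ω_r−ω_c),  ω_r=0, ω_c=1
ω_s = 1 − (50/14)(0−1) = 32/7
ω_s/ω_c = 32/7

32/7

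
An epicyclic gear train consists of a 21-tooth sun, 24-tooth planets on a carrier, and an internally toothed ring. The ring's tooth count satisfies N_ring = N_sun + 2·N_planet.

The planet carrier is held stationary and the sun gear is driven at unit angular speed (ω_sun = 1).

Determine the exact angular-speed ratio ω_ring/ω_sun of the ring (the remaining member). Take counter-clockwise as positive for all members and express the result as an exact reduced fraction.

-7/23

N_ring = 21 + 2·24 = 69
21(ω_s−ω_c) = −69(ω_r−ω_c),  ω_c=0, ω_s=1
ω_r = 0 − (21/69)(1−0) = -7/23
ω_r/ω_s = -7/23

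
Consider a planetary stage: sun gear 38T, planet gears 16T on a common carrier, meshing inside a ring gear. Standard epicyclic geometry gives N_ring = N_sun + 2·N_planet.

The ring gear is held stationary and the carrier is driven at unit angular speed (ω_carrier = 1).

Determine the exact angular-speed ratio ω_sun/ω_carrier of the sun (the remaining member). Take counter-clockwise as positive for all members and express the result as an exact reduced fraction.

N_ring = 38 + 2·16 = 70
38(ω_s−ω_c) = −70(ω_r−ω_c),  ω_r=0, ω_c=1
ω_s = 1 − (70/38)(0−1) = 54/19
ω_s/ω_c = 54/19

54/19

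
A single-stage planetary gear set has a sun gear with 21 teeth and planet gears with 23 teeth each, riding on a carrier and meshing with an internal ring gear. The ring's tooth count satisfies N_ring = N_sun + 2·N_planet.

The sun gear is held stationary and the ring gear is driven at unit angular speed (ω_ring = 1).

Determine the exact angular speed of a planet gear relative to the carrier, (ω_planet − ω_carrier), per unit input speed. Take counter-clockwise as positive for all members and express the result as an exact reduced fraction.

N_ring = 21 + 2·23 = 67
21(ω_s−ω_c) = −67(ω_r−ω_c),  ω_s=0, ω_r=1
21(0−ω_c) = −67(1−ω_c)  ⇒  88ω_c = 67  ⇒  ω_c = 67/88
sun–planet: 21·(0−67/88) = −23·(ω_p−ω_c)  ⇒  ω_p−ω_c = −(21/23)·(-67/88) = 1407/2024

1407/2024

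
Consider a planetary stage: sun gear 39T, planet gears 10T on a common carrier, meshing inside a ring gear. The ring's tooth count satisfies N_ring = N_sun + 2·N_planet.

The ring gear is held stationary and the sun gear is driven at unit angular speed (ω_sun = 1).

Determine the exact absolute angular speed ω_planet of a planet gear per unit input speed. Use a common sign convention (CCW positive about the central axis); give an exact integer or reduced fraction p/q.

-39/20

N_ring = 39 + 2·10 = 59
39(ω_s−ω_c) = −59(ω_r−ω_c),  ω_r=0, ω_s=1
39(1−ω_c) = −59(0−ω_c)  ⇒  98ω_c = 39  ⇒  ω_c = 39/98
sun–planet: 39·(1−39/98) = −10·(ω_p−ω_c)  ⇒  ω_p−ω_c = −(39/10)·(59/98) = -2301/980
ω_p = 39/98 − 2301/980 = -39/20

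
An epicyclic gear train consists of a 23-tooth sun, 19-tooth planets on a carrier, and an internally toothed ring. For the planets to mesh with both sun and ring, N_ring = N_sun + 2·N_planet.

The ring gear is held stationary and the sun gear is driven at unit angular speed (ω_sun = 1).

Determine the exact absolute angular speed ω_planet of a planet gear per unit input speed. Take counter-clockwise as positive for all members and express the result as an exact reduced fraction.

-23/38

N_ring = 23 + 2·19 = 61
23(ω_s−ω_c) = −61(ω_r−ω_c),  ω_r=0, ω_s=1
23(1−ω_c) = −61(0−ω_c)  ⇒  84ω_c = 23  ⇒  ω_c = 23/84
sun–planet: 23·(1−23/84) = −19·(ω_p−ω_c)  ⇒  ω_p−ω_c = −(23/19)·(61/84) = -1403/1596
ω_p = 23/84 − 1403/1596 = -23/38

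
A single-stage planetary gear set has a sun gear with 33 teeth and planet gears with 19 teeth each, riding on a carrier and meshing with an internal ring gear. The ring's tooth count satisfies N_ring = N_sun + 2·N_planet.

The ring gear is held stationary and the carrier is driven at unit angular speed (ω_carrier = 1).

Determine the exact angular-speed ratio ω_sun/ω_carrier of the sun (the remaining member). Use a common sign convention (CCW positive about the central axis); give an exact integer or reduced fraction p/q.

104/33

N_ring = 33 + 2·19 = 71
33(ω_s−ω_c) = −71(ω_r−ω_c),  ω_r=0, ω_c=1
ω_s = 1 − (71/33)(0−1) = 104/33
ω_s/ω_c = 104/33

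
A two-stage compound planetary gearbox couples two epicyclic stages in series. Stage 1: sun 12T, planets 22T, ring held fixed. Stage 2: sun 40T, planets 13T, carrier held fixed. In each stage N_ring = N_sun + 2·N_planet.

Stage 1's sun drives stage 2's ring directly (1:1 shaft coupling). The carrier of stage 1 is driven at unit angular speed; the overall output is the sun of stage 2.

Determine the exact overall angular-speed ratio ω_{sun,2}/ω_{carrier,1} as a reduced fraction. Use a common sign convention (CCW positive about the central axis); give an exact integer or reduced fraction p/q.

Stage 1: N_ring = 12 + 2·22 = 56
Stage 1: 12(ω_s−ω_c) = −56(ω_r−ω_c),  ω_r=0, ω_c=1
Stage 1: ω_s = 1 − (56/12)(0−1) = 17/3
  ⇒ ω_s¹/ω_c¹ = 17/3
Stage 2: N_ring = 40 + 2·13 = 66
Stage 2: 40(ω_s−ω_c) = −66(ω_r−ω_c),  ω_c=0, ω_r=1
Stage 2: ω_s = 0 − (66/40)(1−0) = -33/20
  ⇒ ω_s²/ω_r² = -33/20
Coupling ω_r² = ω_s¹ ⇒ overall = 17/3 × -33/20 = -187/20

-187/20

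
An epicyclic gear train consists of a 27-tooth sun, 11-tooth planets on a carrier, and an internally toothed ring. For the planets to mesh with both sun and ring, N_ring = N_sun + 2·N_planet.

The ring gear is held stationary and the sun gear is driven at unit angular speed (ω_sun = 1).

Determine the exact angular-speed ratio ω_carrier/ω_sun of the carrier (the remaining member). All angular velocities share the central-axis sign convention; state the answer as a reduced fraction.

27/76

N_ring = 27 + 2·11 = 49
27(ω_s−ω_c) = −49(ω_r−ω_c),  ω_r=0, ω_s=1
27(1−ω_c) = −49(0−ω_c)  ⇒  76ω_c = 27  ⇒  ω_c = 27/76
ω_c/ω_s = 27/76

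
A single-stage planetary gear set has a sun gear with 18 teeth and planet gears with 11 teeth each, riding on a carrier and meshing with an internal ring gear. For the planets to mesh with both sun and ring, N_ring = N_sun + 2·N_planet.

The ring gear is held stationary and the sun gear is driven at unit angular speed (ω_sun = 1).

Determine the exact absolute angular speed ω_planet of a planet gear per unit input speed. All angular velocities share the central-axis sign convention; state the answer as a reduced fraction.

-9/11

N_ring = 18 + 2·11 = 40
18(ω_s−ω_c) = −40(ω_r−ω_c),  ω_r=0, ω_s=1
18(1−ω_c) = −40(0−ω_c)  ⇒  58ω_c = 18  ⇒  ω_c = 9/29
sun–planet: 18·(1−9/29) = −11·(ω_p−ω_c)  ⇒  ω_p−ω_c = −(18/11)·(20/29) = -360/319
ω_p = 9/29 − 360/319 = -9/11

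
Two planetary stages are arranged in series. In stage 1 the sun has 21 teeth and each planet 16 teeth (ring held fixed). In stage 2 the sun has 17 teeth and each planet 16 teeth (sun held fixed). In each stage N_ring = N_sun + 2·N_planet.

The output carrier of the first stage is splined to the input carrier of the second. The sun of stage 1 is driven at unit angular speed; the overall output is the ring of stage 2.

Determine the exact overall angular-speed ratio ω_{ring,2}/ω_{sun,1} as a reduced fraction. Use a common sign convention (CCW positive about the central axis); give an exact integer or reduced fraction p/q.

99/259

Stage 1: N_ring = 21 + 2·16 = 53
Stage 1: 21(ω_s−ω_c) = −53(ω_r−ω_c),  ω_r=0, ω_s=1
Stage 1: 21(1−ω_c) = −53(0−ω_c)  ⇒  74ω_c = 21  ⇒  ω_c = 21/74
  ⇒ ω_c¹/ω_s¹ = 21/74
Stage 2: N_ring = 17 + 2·16 = 49
Stage 2: 17(ω_s−ω_c) = −49(ω_r−ω_c),  ω_s=0, ω_c=1
Stage 2: ω_r = 1 − (17/49)(0−1) = 66/49
  ⇒ ω_r²/ω_c² = 66/49
Coupling ω_c² = ω_c¹ ⇒ overall = 21/74 × 66/49 = 99/259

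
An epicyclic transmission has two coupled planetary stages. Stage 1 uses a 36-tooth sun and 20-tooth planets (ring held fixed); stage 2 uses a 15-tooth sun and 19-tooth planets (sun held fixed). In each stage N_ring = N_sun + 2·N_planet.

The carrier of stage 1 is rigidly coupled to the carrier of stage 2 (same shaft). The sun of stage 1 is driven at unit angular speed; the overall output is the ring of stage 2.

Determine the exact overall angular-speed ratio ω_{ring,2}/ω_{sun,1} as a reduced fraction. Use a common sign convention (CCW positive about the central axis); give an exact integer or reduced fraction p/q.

153/371

Stage 1: N_ring = 36 + 2·20 = 76
Stage 1: 36(ω_s−ω_c) = −76(ω_r−ω_c),  ω_r=0, ω_s=1
Stage 1: 36(1−ω_c) = −76(0−ω_c)  ⇒  112ω_c = 36  ⇒  ω_c = 9/28
  ⇒ ω_c¹/ω_s¹ = 9/28
Stage 2: N_ring = 15 + 2·19 = 53
Stage 2: 15(ω_s−ω_c) = −53(ω_r−ω_c),  ω_s=0, ω_c=1
Stage 2: ω_r = 1 − (15/53)(0−1) = 68/53
  ⇒ ω_r²/ω_c² = 68/53
Coupling ω_c² = ω_c¹ ⇒ overall = 9/28 × 68/53 = 153/371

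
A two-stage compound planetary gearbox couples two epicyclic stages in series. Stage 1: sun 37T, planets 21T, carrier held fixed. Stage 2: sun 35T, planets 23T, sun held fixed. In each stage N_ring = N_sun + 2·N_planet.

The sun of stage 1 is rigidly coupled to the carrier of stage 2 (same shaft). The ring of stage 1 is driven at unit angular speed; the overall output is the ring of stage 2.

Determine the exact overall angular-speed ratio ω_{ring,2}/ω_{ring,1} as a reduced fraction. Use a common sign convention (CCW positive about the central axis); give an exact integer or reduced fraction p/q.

Stage 1: N_ring = 37 + 2·21 = 79
Stage 1: 37(ω_s−ω_c) = −79(ω_r−ω_c),  ω_c=0, ω_r=1
Stage 1: ω_s = 0 − (79/37)(1−0) = -79/37
  ⇒ ω_s¹/ω_r¹ = -79/37
Stage 2: N_ring = 35 + 2·23 = 81
Stage 2: 35(ω_s−ω_c) = −81(ω_r−ω_c),  ω_s=0, ω_c=1
Stage 2: ω_r = 1 − (35/81)(0−1) = 116/81
  ⇒ ω_r²/ω_c² = 116/81
Coupling ω_c² = ω_s¹ ⇒ overall = -79/37 × 116/81 = -9164/2997

-9164/2997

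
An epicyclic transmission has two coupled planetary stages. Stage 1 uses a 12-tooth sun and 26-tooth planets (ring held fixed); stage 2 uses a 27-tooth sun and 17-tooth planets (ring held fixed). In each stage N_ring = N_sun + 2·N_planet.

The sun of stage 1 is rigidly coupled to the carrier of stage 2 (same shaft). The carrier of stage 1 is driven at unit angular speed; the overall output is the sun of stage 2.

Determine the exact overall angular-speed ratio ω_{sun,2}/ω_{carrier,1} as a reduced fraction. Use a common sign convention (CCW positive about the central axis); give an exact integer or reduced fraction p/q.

1672/81

Stage 1: N_ring = 12 + 2·26 = 64
Stage 1: 12(ω_s−ω_c) = −64(ω_r−ω_c),  ω_r=0, ω_c=1
Stage 1: ω_s = 1 − (64/12)(0−1) = 19/3
  ⇒ ω_s¹/ω_c¹ = 19/3
Stage 2: N_ring = 27 + 2·17 = 61
Stage 2: 27(ω_s−ω_c) = −61(ω_r−ω_c),  ω_r=0, ω_c=1
Stage 2: ω_s = 1 − (61/27)(0−1) = 88/27
  ⇒ ω_s²/ω_c² = 88/27
Coupling ω_c² = ω_s¹ ⇒ overall = 19/3 × 88/27 = 1672/81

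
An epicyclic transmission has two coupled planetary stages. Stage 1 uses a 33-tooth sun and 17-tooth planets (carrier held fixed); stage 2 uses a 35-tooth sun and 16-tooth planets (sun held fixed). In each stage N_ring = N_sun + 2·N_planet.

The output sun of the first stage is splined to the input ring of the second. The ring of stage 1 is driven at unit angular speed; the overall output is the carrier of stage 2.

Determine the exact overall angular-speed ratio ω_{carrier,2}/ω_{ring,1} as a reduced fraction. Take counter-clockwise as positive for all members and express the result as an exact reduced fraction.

Stage 1: N_ring = 33 + 2·17 = 67
Stage 1: 33(ω_s−ω_c) = −67(ω_r−ω_c),  ω_c=0, ω_r=1
Stage 1: ω_s = 0 − (67/33)(1−0) = -67/33
  ⇒ ω_s¹/ω_r¹ = -67/33
Stage 2: N_ring = 35 + 2·16 = 67
Stage 2: 35(ω_s−ω_c) = −67(ω_r−ω_c),  ω_s=0, ω_r=1
Stage 2: 35(0−ω_c) = −67(1−ω_c)  ⇒  102ω_c = 67  ⇒  ω_c = 67/102
  ⇒ ω_c²/ω_r² = 67/102
Coupling ω_r² = ω_s¹ ⇒ overall = -67/33 × 67/102 = -4489/3366

-4489/3366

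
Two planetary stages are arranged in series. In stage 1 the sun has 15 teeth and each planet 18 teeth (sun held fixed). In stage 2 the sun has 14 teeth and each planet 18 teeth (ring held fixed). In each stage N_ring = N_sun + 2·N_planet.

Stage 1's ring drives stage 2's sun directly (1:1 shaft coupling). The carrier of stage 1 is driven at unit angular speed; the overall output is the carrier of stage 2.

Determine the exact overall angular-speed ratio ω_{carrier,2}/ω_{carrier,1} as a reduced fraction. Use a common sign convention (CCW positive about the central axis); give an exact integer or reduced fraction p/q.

77/272

Stage 1: N_ring = 15 + 2·18 = 51
Stage 1: 15(ω_s−ω_c) = −51(ω_r−ω_c),  ω_s=0, ω_c=1
Stage 1: ω_r = 1 − (15/51)(0−1) = 22/17
  ⇒ ω_r¹/ω_c¹ = 22/17
Stage 2: N_ring = 14 + 2·18 = 50
Stage 2: 14(ω_s−ω_c) = −50(ω_r−ω_c),  ω_r=0, ω_s=1
Stage 2: 14(1−ω_c) = −50(0−ω_c)  ⇒  64ω_c = 14  ⇒  ω_c = 7/32
  ⇒ ω_c²/ω_s² = 7/32
Coupling ω_s² = ω_r¹ ⇒ overall = 22/17 × 7/32 = 77/272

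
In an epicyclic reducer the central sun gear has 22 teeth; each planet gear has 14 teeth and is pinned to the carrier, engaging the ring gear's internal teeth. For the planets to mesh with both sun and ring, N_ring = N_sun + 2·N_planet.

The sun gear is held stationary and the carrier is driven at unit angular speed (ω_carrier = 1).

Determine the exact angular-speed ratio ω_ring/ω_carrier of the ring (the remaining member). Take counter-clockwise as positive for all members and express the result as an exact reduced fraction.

N_ring = 22 + 2·14 = 50
22(ω_s−ω_c) = −50(ω_r−ω_c),  ω_s=0, ω_c=1
ω_r = 1 − (22/50)(0−1) = 36/25
ω_r/ω_c = 36/25

36/25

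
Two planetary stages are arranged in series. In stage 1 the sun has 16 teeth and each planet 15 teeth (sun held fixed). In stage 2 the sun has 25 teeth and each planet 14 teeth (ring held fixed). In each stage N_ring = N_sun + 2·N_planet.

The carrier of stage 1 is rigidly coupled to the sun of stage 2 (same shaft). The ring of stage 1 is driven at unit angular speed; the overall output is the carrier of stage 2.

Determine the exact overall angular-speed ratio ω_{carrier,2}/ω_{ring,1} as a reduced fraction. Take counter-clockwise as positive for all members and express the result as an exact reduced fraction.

575/2418

Stage 1: N_ring = 16 + 2·15 = 46
Stage 1: 16(ω_s−ω_c) = −46(ω_r−ω_c),  ω_s=0, ω_r=1
Stage 1: 16(0−ω_c) = −46(1−ω_c)  ⇒  62ω_c = 46  ⇒  ω_c = 23/31
  ⇒ ω_c¹/ω_r¹ = 23/31
Stage 2: N_ring = 25 + 2·14 = 53
Stage 2: 25(ω_s−ω_c) = −53(ω_r−ω_c),  ω_r=0, ω_s=1
Stage 2: 25(1−ω_c) = −53(0−ω_c)  ⇒  78ω_c = 25  ⇒  ω_c = 25/78
  ⇒ ω_c²/ω_s² = 25/78
Coupling ω_s² = ω_c¹ ⇒ overall = 23/31 × 25/78 = 575/2418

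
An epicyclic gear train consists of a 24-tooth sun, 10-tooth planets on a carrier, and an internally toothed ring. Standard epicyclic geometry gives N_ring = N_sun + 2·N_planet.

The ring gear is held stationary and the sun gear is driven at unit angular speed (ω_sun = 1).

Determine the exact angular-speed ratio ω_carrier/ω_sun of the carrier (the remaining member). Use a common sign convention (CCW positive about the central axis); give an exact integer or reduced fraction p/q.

6/17

N_ring = 24 + 2·10 = 44
24(ω_s−ω_c) = −44(ω_r−ω_c),  ω_r=0, ω_s=1
24(1−ω_c) = −44(0−ω_c)  ⇒  68ω_c = 24  ⇒  ω_c = 6/17
ω_c/ω_s = 6/17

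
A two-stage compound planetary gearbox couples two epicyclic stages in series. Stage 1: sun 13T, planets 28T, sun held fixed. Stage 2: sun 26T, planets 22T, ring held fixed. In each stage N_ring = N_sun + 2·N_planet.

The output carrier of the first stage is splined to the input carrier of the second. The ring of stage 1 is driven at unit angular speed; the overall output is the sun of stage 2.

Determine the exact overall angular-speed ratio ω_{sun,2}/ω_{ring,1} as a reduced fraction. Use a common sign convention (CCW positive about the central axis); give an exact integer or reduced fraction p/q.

Stage 1: N_ring = 13 + 2·28 = 69
Stage 1: 13(ω_s−ω_c) = −69(ω_r−ω_c),  ω_s=0, ω_r=1
Stage 1: 13(0−ω_c) = −69(1−ω_c)  ⇒  82ω_c = 69  ⇒  ω_c = 69/82
  ⇒ ω_c¹/ω_r¹ = 69/82
Stage 2: N_ring = 26 + 2·22 = 70
Stage 2: 26(ω_s−ω_c) = −70(ω_r−ω_c),  ω_r=0, ω_c=1
Stage 2: ω_s = 1 − (70/26)(0−1) = 48/13
  ⇒ ω_s²/ω_c² = 48/13
Coupling ω_c² = ω_c¹ ⇒ overall = 69/82 × 48/13 = 1656/533

1656/533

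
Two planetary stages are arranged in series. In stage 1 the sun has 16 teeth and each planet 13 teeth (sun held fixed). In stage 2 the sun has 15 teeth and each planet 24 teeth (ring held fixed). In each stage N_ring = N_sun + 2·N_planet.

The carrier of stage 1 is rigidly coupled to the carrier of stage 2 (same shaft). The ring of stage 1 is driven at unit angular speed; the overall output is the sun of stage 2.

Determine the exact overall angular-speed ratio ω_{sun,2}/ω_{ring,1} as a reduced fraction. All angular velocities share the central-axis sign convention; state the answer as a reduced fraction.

Stage 1: N_ring = 16 + 2·13 = 42
Stage 1: 16(ω_s−ω_c) = −42(ω_r−ω_c),  ω_s=0, ω_r=1
Stage 1: 16(0−ω_c) = −42(1−ω_c)  ⇒  58ω_c = 42  ⇒  ω_c = 21/29
  ⇒ ω_c¹/ω_r¹ = 21/29
Stage 2: N_ring = 15 + 2·24 = 63
Stage 2: 15(ω_s−ω_c) = −63(ω_r−ω_c),  ω_r=0, ω_c=1
Stage 2: ω_s = 1 − (63/15)(0−1) = 26/5
  ⇒ ω_s²/ω_c² = 26/5
Coupling ω_c² = ω_c¹ ⇒ overall = 21/29 × 26/5 = 546/145

546/145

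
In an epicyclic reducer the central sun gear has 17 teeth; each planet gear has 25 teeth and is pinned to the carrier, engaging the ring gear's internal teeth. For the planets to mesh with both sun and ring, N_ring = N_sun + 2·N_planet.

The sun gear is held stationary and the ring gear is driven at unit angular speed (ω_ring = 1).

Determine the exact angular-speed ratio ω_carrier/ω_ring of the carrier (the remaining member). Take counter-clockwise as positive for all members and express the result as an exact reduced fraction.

67/84

N_ring = 17 + 2·25 = 67
17(ω_s−ω_c) = −67(ω_r−ω_c),  ω_s=0, ω_r=1
17(0−ω_c) = −67(1−ω_c)  ⇒  84ω_c = 67  ⇒  ω_c = 67/84
ω_c/ω_r = 67/84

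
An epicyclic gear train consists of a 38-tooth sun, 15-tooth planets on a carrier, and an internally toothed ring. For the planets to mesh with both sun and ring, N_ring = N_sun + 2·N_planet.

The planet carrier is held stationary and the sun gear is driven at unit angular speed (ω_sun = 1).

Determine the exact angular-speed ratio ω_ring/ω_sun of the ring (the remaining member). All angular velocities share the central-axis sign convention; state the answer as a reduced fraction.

N_ring = 38 + 2·15 = 68
38(ω_s−ω_c) = −68(ω_r−ω_c),  ω_c=0, ω_s=1
ω_r = 0 − (38/68)(1−0) = -19/34
ω_r/ω_s = -19/34

-19/34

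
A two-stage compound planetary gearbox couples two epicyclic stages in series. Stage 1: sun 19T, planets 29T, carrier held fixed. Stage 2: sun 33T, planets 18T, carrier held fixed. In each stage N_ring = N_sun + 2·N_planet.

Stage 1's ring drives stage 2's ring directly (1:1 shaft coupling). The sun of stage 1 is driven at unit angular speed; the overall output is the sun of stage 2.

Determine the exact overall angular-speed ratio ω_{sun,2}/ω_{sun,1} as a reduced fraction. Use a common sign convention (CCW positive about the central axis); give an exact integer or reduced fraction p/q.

437/847

Stage 1: N_ring = 19 + 2·29 = 77
Stage 1: 19(ω_s−ω_c) = −77(ω_r−ω_c),  ω_c=0, ω_s=1
Stage 1: ω_r = 0 − (19/77)(1−0) = -19/77
  ⇒ ω_r¹/ω_s¹ = -19/77
Stage 2: N_ring = 33 + 2·18 = 69
Stage 2: 33(ω_s−ω_c) = −69(ω_r−ω_c),  ω_c=0, ω_r=1
Stage 2: ω_s = 0 − (69/33)(1−0) = -23/11
  ⇒ ω_s²/ω_r² = -23/11
Coupling ω_r² = ω_r¹ ⇒ overall = -19/77 × -23/11 = 437/847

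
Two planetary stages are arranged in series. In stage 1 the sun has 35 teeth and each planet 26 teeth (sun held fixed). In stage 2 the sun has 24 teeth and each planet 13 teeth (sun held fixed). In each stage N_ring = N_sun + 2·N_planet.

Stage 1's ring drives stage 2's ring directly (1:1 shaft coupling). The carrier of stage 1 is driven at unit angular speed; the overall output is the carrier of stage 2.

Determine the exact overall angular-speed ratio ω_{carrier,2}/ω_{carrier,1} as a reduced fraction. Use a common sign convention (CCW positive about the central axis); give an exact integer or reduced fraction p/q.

3050/3219

Stage 1: N_ring = 35 + 2·26 = 87
Stage 1: 35(ω_s−ω_c) = −87(ω_r−ω_c),  ω_s=0, ω_c=1
Stage 1: ω_r = 1 − (35/87)(0−1) = 122/87
  ⇒ ω_r¹/ω_c¹ = 122/87
Stage 2: N_ring = 24 + 2·13 = 50
Stage 2: 24(ω_s−ω_c) = −50(ω_r−ω_c),  ω_s=0, ω_r=1
Stage 2: 24(0−ω_c) = −50(1−ω_c)  ⇒  74ω_c = 50  ⇒  ω_c = 25/37
  ⇒ ω_c²/ω_r² = 25/37
Coupling ω_r² = ω_r¹ ⇒ overall = 122/87 × 25/37 = 3050/3219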